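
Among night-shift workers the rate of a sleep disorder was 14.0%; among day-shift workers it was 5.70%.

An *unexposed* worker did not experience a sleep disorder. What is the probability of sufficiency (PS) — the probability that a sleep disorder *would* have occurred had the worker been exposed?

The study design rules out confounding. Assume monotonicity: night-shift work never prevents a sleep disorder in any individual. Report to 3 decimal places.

PS ≈ 0.088

p₁ = 0.14, p₀ = 0.057.
Under exogeneity and monotonicity, PS = (p₁ − p₀) / (1 − p₀).
PS = (0.14 − 0.057) / (1 − 0.057) = 0.083 / 0.943 ≈ 0.0880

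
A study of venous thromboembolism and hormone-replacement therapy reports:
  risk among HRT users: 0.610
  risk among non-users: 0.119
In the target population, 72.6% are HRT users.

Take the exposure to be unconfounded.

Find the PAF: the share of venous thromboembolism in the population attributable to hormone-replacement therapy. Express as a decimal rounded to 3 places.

PAF ≈ 0.750

Let p₁ = 0.61, p₀ = 0.119.
Overall risk P(Y=1) = π·p₁ + (1−π)·p₀ = 0.726×0.61 + 0.274×0.119 = 0.47547.
Under exogeneity, PAF = [P(Y=1) − p₀] / P(Y=1).
PAF = (0.47547 − 0.119) / 0.47547 ≈ 0.7497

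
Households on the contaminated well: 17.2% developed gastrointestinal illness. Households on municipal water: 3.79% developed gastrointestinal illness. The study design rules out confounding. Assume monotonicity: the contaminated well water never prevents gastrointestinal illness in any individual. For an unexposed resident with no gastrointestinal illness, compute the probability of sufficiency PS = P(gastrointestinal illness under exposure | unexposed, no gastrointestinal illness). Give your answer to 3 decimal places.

PS ≈ 0.139

p₁ = 0.172, p₀ = 0.0379.
Under exogeneity and monotonicity, PS = (p₁ − p₀) / (1 − p₀).
PS = (0.172 − 0.0379) / (1 − 0.0379) = 0.1341 / 0.9621 ≈ 0.1394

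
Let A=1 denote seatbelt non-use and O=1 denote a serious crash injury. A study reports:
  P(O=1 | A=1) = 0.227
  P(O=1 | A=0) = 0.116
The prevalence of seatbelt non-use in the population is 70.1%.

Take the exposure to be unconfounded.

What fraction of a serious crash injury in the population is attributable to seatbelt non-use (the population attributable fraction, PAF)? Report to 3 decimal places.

Let p₁ = 0.227, p₀ = 0.116.
Overall risk P(Y=1) = π·p₁ + (1−π)·p₀ = 0.701×0.227 + 0.299×0.116 = 0.19381.
Under exogeneity, PAF = [P(Y=1) − p₀] / P(Y=1).
PAF = (0.19381 − 0.116) / 0.19381 ≈ 0.4015

PAF ≈ 0.401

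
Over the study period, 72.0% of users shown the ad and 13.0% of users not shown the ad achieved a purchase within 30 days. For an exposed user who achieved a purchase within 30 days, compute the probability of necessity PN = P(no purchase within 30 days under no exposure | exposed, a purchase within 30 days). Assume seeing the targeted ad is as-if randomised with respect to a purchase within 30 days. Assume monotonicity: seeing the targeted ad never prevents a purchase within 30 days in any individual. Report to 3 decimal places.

p₁ = 0.72, p₀ = 0.13.
Under exogeneity and monotonicity, PN = (p₁ − p₀) / p₁.
PN = (0.72 − 0.13) / 0.72 = 0.59 / 0.72 ≈ 0.8194

PN ≈ 0.819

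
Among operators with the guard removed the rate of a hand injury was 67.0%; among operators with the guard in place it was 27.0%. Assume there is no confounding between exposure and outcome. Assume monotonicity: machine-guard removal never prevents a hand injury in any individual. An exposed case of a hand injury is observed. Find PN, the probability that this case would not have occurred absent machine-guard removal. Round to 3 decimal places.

p₁ = 0.67, p₀ = 0.27.
Under exogeneity and monotonicity, PN = (p₁ − p₀) / p₁.
PN = (0.67 − 0.27) / 0.67 = 0.4 / 0.67 ≈ 0.5970

PN ≈ 0.597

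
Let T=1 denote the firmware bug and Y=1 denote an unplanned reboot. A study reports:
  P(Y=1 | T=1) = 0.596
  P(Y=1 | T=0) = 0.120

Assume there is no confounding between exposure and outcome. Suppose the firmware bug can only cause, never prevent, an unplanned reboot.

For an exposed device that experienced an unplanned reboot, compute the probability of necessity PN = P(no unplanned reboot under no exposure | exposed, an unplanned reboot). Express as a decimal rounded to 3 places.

PN ≈ 0.799

Let p₁ = 0.596, p₀ = 0.12.
Under exogeneity and monotonicity, PN = (p₁ − p₀) / p₁.
PN = (0.596 − 0.12) / 0.596 = 0.476 / 0.596 ≈ 0.7987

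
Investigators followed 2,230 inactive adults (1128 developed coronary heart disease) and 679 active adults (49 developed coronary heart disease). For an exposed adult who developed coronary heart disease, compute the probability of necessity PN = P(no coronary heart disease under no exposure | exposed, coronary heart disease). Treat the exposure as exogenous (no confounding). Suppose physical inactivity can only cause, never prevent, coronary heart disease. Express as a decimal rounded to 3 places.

PN ≈ 0.857

p₁ = P(outcome | exposed) = 1128/2230 = 0.50583
p₀ = P(outcome | unexposed) = 49/679 = 0.072165
Under exogeneity and monotonicity, PN = (p₁ − p₀) / p₁.
PN = (0.50583 − 0.072165) / 0.50583 = 0.43366 / 0.50583 ≈ 0.8573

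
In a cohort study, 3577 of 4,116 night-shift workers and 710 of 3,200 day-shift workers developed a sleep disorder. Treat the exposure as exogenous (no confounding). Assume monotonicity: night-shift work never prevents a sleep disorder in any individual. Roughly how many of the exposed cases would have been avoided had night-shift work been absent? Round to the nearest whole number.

about 2664 cases

p₁ = P(outcome | exposed) = 3577/4116 = 0.86905
p₀ = P(outcome | unexposed) = 710/3200 = 0.22187
PN = (p₁ − p₀)/p₁ = (0.86905 − 0.22187) / 0.86905 ≈ 0.74469.
Attributable cases ≈ PN × (exposed cases) = 0.74469 × 3577 ≈ 2663.76.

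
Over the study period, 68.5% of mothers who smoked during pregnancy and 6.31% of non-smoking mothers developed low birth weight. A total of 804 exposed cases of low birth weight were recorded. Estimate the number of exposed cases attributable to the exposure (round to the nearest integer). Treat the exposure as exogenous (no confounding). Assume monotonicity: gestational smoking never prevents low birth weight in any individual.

about 730 cases

p₁ = 0.685, p₀ = 0.0631.
PN = (p₁ − p₀)/p₁ = (0.685 − 0.0631) / 0.685 ≈ 0.90788.
Attributable cases ≈ PN × (exposed cases) = 0.90788 × 804 ≈ 729.94.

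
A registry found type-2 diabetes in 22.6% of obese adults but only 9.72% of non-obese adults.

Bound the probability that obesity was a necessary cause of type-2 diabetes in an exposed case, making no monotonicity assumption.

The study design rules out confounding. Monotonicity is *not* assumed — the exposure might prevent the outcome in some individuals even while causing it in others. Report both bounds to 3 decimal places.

p₁ = 0.226, p₀ = 0.0972.
Under exogeneity alone the bounds on PN are max{0,(p₁−p₀)/p₁} ≤ PN ≤ min{1,(1−p₀)/p₁}.
  lower = (p₁ − p₀)/p₁ = 0.1288 / 0.226 ≈ 0.5699
  upper = min{1, (1 − p₀)/p₁} = 0.9028 / 0.226 ≈ 3.9947 → capped at 1

0.570 ≤ PN ≤ 1.000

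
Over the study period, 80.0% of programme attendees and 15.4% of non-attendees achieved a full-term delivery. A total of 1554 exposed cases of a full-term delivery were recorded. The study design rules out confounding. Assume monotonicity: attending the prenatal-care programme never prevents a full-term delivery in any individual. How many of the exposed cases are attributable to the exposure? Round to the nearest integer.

about 1255 cases

p₁ = 0.8, p₀ = 0.154.
PN = (p₁ − p₀)/p₁ = (0.8 − 0.154) / 0.8 ≈ 0.80750.
Attributable cases ≈ PN × (exposed cases) = 0.80750 × 1554 ≈ 1254.86.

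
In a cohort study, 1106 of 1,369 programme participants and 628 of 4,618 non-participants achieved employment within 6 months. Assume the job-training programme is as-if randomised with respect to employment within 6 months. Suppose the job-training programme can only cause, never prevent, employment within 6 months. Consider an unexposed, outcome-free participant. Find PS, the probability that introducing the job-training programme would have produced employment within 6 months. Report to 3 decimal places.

p₁ = P(outcome | exposed) = 1106/1369 = 0.80789
p₀ = P(outcome | unexposed) = 628/4618 = 0.13599
Under exogeneity and monotonicity, PS = (p₁ − p₀) / (1 − p₀).
PS = (0.80789 − 0.13599) / (1 − 0.13599) = 0.6719 / 0.86401 ≈ 0.7777

PS ≈ 0.778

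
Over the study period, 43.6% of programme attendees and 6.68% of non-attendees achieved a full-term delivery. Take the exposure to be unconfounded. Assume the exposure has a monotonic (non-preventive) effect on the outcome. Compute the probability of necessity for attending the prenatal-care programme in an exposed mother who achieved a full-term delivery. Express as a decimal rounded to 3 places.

p₁ = 0.436, p₀ = 0.0668.
Under exogeneity and monotonicity, PN = (p₁ − p₀) / p₁.
PN = (0.436 − 0.0668) / 0.436 = 0.3692 / 0.436 ≈ 0.8468

PN ≈ 0.847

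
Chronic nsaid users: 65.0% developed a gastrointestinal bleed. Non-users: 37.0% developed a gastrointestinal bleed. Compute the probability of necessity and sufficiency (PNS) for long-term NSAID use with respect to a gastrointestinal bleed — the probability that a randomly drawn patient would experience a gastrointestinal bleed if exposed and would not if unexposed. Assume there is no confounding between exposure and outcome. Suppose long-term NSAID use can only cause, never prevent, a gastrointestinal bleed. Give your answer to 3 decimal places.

p₁ = 0.65, p₀ = 0.37.
Under exogeneity and monotonicity, PNS = p₁ − p₀.
PNS = 0.65 − 0.37 = 0.28

PNS ≈ 0.280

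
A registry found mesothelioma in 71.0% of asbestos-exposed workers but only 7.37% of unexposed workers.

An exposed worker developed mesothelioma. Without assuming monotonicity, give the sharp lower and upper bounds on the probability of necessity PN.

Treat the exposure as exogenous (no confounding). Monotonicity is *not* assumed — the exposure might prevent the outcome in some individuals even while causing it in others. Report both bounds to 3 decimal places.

0.896 ≤ PN ≤ 1.000

p₁ = 0.71, p₀ = 0.0737.
Under exogeneity alone the bounds on PN are max{0,(p₁−p₀)/p₁} ≤ PN ≤ min{1,(1−p₀)/p₁}.
  lower = (p₁ − p₀)/p₁ = 0.6363 / 0.71 ≈ 0.8962
  upper = min{1, (1 − p₀)/p₁} = 0.9263 / 0.71 ≈ 1.3046 → capped at 1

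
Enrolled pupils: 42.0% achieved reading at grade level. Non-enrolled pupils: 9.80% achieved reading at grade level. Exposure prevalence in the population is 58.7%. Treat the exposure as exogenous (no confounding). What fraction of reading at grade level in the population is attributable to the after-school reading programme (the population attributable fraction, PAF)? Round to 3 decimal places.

p₁ = 0.42, p₀ = 0.098.
Overall risk P(Y=1) = π·p₁ + (1−π)·p₀ = 0.587×0.42 + 0.413×0.098 = 0.28701.
Under exogeneity, PAF = [P(Y=1) − p₀] / P(Y=1).
PAF = (0.28701 − 0.098) / 0.28701 ≈ 0.6586

PAF ≈ 0.659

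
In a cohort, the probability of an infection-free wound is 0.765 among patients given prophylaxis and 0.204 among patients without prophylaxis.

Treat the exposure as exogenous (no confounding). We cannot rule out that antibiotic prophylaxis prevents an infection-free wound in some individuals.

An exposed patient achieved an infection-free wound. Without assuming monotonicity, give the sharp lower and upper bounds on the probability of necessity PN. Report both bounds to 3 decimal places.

0.733 ≤ PN ≤ 1.000

Let p₁ = 0.765, p₀ = 0.204.
Under exogeneity alone the bounds on PN are max{0,(p₁−p₀)/p₁} ≤ PN ≤ min{1,(1−p₀)/p₁}.
  lower = (p₁ − p₀)/p₁ = 0.561 / 0.765 ≈ 0.7333
  upper = min{1, (1 − p₀)/p₁} = 0.796 / 0.765 ≈ 1.0405 → capped at 1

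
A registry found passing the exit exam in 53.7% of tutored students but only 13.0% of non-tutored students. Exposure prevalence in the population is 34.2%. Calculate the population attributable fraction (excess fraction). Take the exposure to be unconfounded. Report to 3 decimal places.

PAF ≈ 0.517

p₁ = 0.537, p₀ = 0.13.
Overall risk P(Y=1) = π·p₁ + (1−π)·p₀ = 0.342×0.537 + 0.658×0.13 = 0.26919.
Under exogeneity, PAF = [P(Y=1) − p₀] / P(Y=1).
PAF = (0.26919 − 0.13) / 0.26919 ≈ 0.5171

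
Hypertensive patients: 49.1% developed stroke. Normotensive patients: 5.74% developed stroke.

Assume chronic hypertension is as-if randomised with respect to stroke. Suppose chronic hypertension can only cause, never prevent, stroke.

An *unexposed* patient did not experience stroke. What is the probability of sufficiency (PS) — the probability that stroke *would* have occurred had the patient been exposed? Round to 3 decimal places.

PS ≈ 0.460

p₁ = 0.491, p₀ = 0.0574.
Under exogeneity and monotonicity, PS = (p₁ − p₀) / (1 − p₀).
PS = (0.491 − 0.0574) / (1 − 0.0574) = 0.4336 / 0.9426 ≈ 0.4600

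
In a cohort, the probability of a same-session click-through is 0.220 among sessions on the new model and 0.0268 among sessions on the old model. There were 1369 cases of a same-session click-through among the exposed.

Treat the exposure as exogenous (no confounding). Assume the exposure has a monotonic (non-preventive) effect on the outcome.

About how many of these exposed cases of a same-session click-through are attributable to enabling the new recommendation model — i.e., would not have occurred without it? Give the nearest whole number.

Let p₁ = 0.22, p₀ = 0.0268.
PN = (p₁ − p₀)/p₁ = (0.22 − 0.0268) / 0.22 ≈ 0.87818.
Attributable cases ≈ PN × (exposed cases) = 0.87818 × 1369 ≈ 1202.23.

about 1202 cases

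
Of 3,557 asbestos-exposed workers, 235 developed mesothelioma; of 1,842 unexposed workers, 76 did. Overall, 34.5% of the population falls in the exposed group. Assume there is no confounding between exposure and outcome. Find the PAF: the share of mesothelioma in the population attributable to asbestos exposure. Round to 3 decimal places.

p₁ = P(outcome | exposed) = 235/3557 = 0.066067
p₀ = P(outcome | unexposed) = 76/1842 = 0.04126
Overall risk P(Y=1) = π·p₁ + (1−π)·p₀ = 0.345×0.066067 + 0.655×0.04126 = 0.049818.
Under exogeneity, PAF = [P(Y=1) − p₀] / P(Y=1).
PAF = (0.049818 − 0.04126) / 0.049818 ≈ 0.1718

PAF ≈ 0.172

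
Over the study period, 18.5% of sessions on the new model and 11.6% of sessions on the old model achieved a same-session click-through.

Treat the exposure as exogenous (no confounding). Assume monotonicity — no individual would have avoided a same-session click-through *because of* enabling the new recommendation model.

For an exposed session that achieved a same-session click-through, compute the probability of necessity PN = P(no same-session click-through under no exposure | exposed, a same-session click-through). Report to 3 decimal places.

p₁ = 0.185, p₀ = 0.116.
Under exogeneity and monotonicity, PN = (p₁ − p₀) / p₁.
PN = (0.185 − 0.116) / 0.185 = 0.069 / 0.185 ≈ 0.3730

PN ≈ 0.373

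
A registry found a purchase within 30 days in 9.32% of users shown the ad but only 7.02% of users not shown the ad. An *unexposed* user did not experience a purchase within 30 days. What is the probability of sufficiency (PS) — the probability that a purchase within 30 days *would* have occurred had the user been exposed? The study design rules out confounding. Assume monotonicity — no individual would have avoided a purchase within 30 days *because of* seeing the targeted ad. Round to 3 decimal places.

PS ≈ 0.025

p₁ = 0.0932, p₀ = 0.0702.
Under exogeneity and monotonicity, PS = (p₁ − p₀) / (1 − p₀).
PS = (0.0932 − 0.0702) / (1 − 0.0702) = 0.023 / 0.9298 ≈ 0.0247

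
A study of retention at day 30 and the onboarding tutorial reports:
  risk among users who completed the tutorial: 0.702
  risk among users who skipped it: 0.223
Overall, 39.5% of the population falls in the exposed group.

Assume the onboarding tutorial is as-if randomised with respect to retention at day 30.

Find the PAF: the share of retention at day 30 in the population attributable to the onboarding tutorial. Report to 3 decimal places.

Let p₁ = 0.702, p₀ = 0.223.
Overall risk P(Y=1) = π·p₁ + (1−π)·p₀ = 0.395×0.702 + 0.605×0.223 = 0.4122.
Under exogeneity, PAF = [P(Y=1) − p₀] / P(Y=1).
PAF = (0.4122 − 0.223) / 0.4122 ≈ 0.4590

PAF ≈ 0.459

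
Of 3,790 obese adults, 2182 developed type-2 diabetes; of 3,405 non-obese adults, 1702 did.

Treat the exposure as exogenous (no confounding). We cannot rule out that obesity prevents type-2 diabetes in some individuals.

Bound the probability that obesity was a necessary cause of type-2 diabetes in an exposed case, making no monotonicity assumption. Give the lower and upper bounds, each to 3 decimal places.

0.132 ≤ PN ≤ 0.869

p₁ = P(outcome | exposed) = 2182/3790 = 0.57573
p₀ = P(outcome | unexposed) = 1702/3405 = 0.49985
Under exogeneity alone the bounds on PN are max{0,(p₁−p₀)/p₁} ≤ PN ≤ min{1,(1−p₀)/p₁}.
  lower = (p₁ − p₀)/p₁ = 0.075872 / 0.57573 ≈ 0.1318
  upper = min{1, (1 − p₀)/p₁} = 0.50015 / 0.57573 ≈ 0.8687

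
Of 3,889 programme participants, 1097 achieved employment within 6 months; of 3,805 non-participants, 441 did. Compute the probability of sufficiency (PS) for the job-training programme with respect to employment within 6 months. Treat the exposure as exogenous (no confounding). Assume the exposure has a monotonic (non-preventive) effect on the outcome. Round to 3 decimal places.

p₁ = P(outcome | exposed) = 1097/3889 = 0.28208
p₀ = P(outcome | unexposed) = 441/3805 = 0.1159
Under exogeneity and monotonicity, PS = (p₁ − p₀) / (1 − p₀).
PS = (0.28208 − 0.1159) / (1 − 0.1159) = 0.16618 / 0.8841 ≈ 0.1880

PS ≈ 0.188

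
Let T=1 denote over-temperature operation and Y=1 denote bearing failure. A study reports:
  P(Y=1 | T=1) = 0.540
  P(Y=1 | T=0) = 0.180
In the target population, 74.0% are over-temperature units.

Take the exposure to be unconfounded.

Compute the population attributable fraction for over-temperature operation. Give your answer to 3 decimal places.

Let p₁ = 0.54, p₀ = 0.18.
Overall risk P(Y=1) = π·p₁ + (1−π)·p₀ = 0.74×0.54 + 0.26×0.18 = 0.4464.
Under exogeneity, PAF = [P(Y=1) − p₀] / P(Y=1).
PAF = (0.4464 − 0.18) / 0.4464 ≈ 0.5968

PAF ≈ 0.597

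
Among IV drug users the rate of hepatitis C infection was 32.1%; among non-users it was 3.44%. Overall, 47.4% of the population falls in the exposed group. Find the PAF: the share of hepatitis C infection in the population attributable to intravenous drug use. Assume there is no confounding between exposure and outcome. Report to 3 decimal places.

PAF ≈ 0.798

p₁ = 0.321, p₀ = 0.0344.
Overall risk P(Y=1) = π·p₁ + (1−π)·p₀ = 0.474×0.321 + 0.526×0.0344 = 0.17025.
Under exogeneity, PAF = [P(Y=1) − p₀] / P(Y=1).
PAF = (0.17025 − 0.0344) / 0.17025 ≈ 0.7979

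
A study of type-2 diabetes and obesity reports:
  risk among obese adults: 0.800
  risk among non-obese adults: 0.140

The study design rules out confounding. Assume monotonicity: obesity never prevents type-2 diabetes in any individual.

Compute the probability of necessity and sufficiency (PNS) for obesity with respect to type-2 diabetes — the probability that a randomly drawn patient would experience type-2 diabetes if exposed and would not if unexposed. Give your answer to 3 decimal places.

Let p₁ = 0.8, p₀ = 0.14.
Under exogeneity and monotonicity, PNS = p₁ − p₀.
PNS = 0.8 − 0.14 = 0.66

PNS ≈ 0.660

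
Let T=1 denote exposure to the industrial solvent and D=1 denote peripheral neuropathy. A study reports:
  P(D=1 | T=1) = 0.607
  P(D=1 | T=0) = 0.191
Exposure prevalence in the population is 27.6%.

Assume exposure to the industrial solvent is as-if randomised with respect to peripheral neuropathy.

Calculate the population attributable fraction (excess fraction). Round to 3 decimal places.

Let p₁ = 0.607, p₀ = 0.191.
Overall risk P(Y=1) = π·p₁ + (1−π)·p₀ = 0.276×0.607 + 0.724×0.191 = 0.30582.
Under exogeneity, PAF = [P(Y=1) − p₀] / P(Y=1).
PAF = (0.30582 − 0.191) / 0.30582 ≈ 0.3754

PAF ≈ 0.375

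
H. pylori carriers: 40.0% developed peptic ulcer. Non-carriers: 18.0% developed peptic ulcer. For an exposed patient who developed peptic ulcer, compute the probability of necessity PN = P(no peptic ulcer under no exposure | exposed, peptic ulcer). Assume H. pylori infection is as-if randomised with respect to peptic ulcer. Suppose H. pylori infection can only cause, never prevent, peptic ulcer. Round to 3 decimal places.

p₁ = 0.4, p₀ = 0.18.
Under exogeneity and monotonicity, PN = (p₁ − p₀) / p₁.
PN = (0.4 − 0.18) / 0.4 = 0.22 / 0.4 ≈ 0.5500

PN ≈ 0.550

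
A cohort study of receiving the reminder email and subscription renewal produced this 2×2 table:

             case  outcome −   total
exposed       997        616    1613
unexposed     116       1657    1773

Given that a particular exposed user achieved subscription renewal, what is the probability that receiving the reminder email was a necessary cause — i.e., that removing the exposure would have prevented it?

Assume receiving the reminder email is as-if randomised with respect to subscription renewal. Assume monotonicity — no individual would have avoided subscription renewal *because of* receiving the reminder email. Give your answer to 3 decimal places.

PN ≈ 0.894

p₁ = P(outcome | exposed) = 997/1613 = 0.6181
p₀ = P(outcome | unexposed) = 116/1773 = 0.065426
Under exogeneity and monotonicity, PN = (p₁ − p₀)/p₁.
PN = (0.6181 − 0.065426) / 0.6181 ≈ 0.8942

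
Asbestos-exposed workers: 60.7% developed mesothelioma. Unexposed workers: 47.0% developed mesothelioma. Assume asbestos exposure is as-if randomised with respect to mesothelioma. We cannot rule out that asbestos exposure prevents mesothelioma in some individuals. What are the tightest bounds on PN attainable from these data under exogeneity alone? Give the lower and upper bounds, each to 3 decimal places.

0.226 ≤ PN ≤ 0.873

p₁ = 0.607, p₀ = 0.47.
Under exogeneity alone the bounds on PN are max{0,(p₁−p₀)/p₁} ≤ PN ≤ min{1,(1−p₀)/p₁}.
  lower = (p₁ − p₀)/p₁ = 0.137 / 0.607 ≈ 0.2257
  upper = min{1, (1 − p₀)/p₁} = 0.53 / 0.607 ≈ 0.8731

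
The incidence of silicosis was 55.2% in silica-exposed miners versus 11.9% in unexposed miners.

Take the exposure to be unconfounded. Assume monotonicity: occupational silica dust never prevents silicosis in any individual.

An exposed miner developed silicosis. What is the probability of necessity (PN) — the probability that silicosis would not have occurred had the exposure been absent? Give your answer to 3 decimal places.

p₁ = 0.552, p₀ = 0.119.
Under exogeneity and monotonicity, PN = (p₁ − p₀) / p₁.
PN = (0.552 − 0.119) / 0.552 = 0.433 / 0.552 ≈ 0.7844

PN ≈ 0.784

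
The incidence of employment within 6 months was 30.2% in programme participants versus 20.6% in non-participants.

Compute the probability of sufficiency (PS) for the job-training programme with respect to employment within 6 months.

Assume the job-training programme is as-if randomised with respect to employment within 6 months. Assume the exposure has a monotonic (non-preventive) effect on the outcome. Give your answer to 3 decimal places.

PS ≈ 0.121

p₁ = 0.302, p₀ = 0.206.
Under exogeneity and monotonicity, PS = (p₁ − p₀) / (1 − p₀).
PS = (0.302 − 0.206) / (1 − 0.206) = 0.096 / 0.794 ≈ 0.1209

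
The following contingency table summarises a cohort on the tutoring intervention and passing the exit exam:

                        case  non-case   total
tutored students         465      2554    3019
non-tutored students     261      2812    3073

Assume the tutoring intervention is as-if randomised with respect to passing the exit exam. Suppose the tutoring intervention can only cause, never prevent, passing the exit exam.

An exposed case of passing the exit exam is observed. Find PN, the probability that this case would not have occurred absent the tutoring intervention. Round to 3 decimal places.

p₁ = P(outcome | exposed) = 465/3019 = 0.15402
p₀ = P(outcome | unexposed) = 261/3073 = 0.084933
Under exogeneity and monotonicity, PN = (p₁ − p₀) / p₁.
PN = (0.15402 − 0.084933) / 0.15402 = 0.069091 / 0.15402 ≈ 0.4486

PN ≈ 0.449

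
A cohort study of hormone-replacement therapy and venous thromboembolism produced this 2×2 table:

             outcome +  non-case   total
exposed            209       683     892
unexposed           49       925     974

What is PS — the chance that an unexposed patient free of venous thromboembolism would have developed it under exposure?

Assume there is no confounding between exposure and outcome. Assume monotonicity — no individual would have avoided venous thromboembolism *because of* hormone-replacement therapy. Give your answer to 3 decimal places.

PS ≈ 0.194

p₁ = P(outcome | exposed) = 209/892 = 0.2343
p₀ = P(outcome | unexposed) = 49/974 = 0.050308
Under exogeneity and monotonicity, PS = (p₁ − p₀) / (1 − p₀).
PS = (0.2343 − 0.050308) / (1 − 0.050308) = 0.184 / 0.94969 ≈ 0.1937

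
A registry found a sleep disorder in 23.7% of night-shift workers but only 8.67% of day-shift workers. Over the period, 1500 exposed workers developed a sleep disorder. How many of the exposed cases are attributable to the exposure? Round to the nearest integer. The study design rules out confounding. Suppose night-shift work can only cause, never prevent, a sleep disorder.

p₁ = 0.237, p₀ = 0.0867.
PN = (p₁ − p₀)/p₁ = (0.237 − 0.0867) / 0.237 ≈ 0.63418.
Attributable cases ≈ PN × (exposed cases) = 0.63418 × 1500 ≈ 951.27.

about 951 cases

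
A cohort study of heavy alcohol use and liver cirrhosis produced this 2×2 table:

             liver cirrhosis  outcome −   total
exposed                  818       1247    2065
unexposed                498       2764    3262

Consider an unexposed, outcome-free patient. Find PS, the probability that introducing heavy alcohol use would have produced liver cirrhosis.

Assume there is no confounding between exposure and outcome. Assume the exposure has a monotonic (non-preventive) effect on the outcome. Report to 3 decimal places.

PS ≈ 0.287

p₁ = P(outcome | exposed) = 818/2065 = 0.39613
p₀ = P(outcome | unexposed) = 498/3262 = 0.15267
Under exogeneity and monotonicity, PS = (p₁ − p₀)/(1 − p₀).
PS = (0.39613 − 0.15267) / 0.84733 ≈ 0.2873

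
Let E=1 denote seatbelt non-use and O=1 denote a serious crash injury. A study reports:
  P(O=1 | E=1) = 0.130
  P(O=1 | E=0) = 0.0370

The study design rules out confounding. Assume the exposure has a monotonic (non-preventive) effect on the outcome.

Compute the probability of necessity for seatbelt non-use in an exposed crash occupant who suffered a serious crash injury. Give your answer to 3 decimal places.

Let p₁ = 0.13, p₀ = 0.037.
Under exogeneity and monotonicity, PN = (p₁ − p₀) / p₁.
PN = (0.13 − 0.037) / 0.13 = 0.093 / 0.13 ≈ 0.7154

PN ≈ 0.715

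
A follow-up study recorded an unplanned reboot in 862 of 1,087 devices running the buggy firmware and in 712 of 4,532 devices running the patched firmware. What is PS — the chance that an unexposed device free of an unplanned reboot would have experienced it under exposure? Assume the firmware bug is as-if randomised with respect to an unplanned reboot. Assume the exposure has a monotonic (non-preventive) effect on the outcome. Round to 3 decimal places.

p₁ = P(outcome | exposed) = 862/1087 = 0.79301
p₀ = P(outcome | unexposed) = 712/4532 = 0.15711
Under exogeneity and monotonicity, PS = (p₁ − p₀) / (1 − p₀).
PS = (0.79301 − 0.15711) / (1 − 0.15711) = 0.6359 / 0.84289 ≈ 0.7544

PS ≈ 0.754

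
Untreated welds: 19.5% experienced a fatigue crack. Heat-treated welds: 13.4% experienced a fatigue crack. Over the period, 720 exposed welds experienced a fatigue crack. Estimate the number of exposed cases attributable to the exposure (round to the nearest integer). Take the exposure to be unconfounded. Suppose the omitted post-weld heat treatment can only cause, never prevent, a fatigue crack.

about 225 cases

p₁ = 0.195, p₀ = 0.134.
PN = (p₁ − p₀)/p₁ = (0.195 − 0.134) / 0.195 ≈ 0.31282.
Attributable cases ≈ PN × (exposed cases) = 0.31282 × 720 ≈ 225.23.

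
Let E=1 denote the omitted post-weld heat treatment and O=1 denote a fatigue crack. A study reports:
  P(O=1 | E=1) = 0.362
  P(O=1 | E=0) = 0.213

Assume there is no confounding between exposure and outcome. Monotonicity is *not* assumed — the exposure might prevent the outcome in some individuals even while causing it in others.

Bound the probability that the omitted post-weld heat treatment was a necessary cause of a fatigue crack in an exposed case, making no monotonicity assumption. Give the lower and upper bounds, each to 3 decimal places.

0.412 ≤ PN ≤ 1.000

Let p₁ = 0.362, p₀ = 0.213.
Under exogeneity alone the bounds on PN are max{0,(p₁−p₀)/p₁} ≤ PN ≤ min{1,(1−p₀)/p₁}.
  lower = (p₁ − p₀)/p₁ = 0.149 / 0.362 ≈ 0.4116
  upper = min{1, (1 − p₀)/p₁} = 0.787 / 0.362 ≈ 2.1740 → capped at 1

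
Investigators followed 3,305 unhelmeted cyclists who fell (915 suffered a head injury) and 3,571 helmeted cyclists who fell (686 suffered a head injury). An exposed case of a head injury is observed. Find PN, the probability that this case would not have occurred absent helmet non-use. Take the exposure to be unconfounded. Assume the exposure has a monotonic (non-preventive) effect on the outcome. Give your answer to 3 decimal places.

PN ≈ 0.306

p₁ = P(outcome | exposed) = 915/3305 = 0.27685
p₀ = P(outcome | unexposed) = 686/3571 = 0.1921
Under exogeneity and monotonicity, PN = (p₁ − p₀) / p₁.
PN = (0.27685 − 0.1921) / 0.27685 = 0.08475 / 0.27685 ≈ 0.3061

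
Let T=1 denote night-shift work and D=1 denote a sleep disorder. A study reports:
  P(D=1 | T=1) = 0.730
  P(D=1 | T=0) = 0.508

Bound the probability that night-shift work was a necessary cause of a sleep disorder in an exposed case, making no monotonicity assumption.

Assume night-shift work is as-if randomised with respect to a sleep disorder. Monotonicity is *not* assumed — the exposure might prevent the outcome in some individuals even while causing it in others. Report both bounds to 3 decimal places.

Let p₁ = 0.73, p₀ = 0.508.
Under exogeneity alone the bounds on PN are max{0,(p₁−p₀)/p₁} ≤ PN ≤ min{1,(1−p₀)/p₁}.
  lower = (p₁ − p₀)/p₁ = 0.222 / 0.73 ≈ 0.3041
  upper = min{1, (1 − p₀)/p₁} = 0.492 / 0.73 ≈ 0.6740

0.304 ≤ PN ≤ 0.674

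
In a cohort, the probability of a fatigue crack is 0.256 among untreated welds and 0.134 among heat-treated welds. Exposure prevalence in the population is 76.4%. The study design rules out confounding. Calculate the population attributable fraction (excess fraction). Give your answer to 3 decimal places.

PAF ≈ 0.410

Let p₁ = 0.256, p₀ = 0.134.
Overall risk P(Y=1) = π·p₁ + (1−π)·p₀ = 0.764×0.256 + 0.236×0.134 = 0.22721.
Under exogeneity, PAF = [P(Y=1) − p₀] / P(Y=1).
PAF = (0.22721 − 0.134) / 0.22721 ≈ 0.4102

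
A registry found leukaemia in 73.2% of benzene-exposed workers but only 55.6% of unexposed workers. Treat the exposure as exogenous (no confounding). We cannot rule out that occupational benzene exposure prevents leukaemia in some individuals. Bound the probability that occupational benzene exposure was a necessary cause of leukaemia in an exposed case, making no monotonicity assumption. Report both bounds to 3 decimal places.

p₁ = 0.732, p₀ = 0.556.
Under exogeneity alone the bounds on PN are max{0,(p₁−p₀)/p₁} ≤ PN ≤ min{1,(1−p₀)/p₁}.
  lower = (p₁ − p₀)/p₁ = 0.176 / 0.732 ≈ 0.2404
  upper = min{1, (1 − p₀)/p₁} = 0.444 / 0.732 ≈ 0.6066

0.240 ≤ PN ≤ 0.607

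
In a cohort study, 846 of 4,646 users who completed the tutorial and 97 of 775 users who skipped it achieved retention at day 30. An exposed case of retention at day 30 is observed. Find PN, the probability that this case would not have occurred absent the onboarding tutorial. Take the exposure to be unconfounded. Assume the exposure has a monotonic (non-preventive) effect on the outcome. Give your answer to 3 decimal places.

p₁ = P(outcome | exposed) = 846/4646 = 0.18209
p₀ = P(outcome | unexposed) = 97/775 = 0.12516
Under exogeneity and monotonicity, PN = (p₁ − p₀) / p₁.
PN = (0.18209 − 0.12516) / 0.18209 = 0.056931 / 0.18209 ≈ 0.3126

PN ≈ 0.313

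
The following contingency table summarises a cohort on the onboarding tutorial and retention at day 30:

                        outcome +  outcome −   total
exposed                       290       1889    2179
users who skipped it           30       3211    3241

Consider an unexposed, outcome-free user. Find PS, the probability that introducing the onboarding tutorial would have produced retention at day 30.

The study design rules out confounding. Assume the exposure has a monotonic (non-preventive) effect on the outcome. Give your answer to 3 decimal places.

p₁ = P(outcome | exposed) = 290/2179 = 0.13309
p₀ = P(outcome | unexposed) = 30/3241 = 0.0092564
Under exogeneity and monotonicity, PS = (p₁ − p₀)/(1 − p₀).
PS = (0.13309 − 0.0092564) / 0.99074 ≈ 0.1250

PS ≈ 0.125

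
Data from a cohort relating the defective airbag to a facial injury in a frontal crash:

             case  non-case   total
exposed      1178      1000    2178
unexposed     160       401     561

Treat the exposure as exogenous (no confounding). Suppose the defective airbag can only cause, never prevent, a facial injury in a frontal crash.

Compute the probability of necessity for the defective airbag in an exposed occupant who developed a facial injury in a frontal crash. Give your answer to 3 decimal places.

p₁ = P(outcome | exposed) = 1178/2178 = 0.54086
p₀ = P(outcome | unexposed) = 160/561 = 0.2852
Under exogeneity and monotonicity, PN = (p₁ − p₀)/p₁.
PN = (0.54086 − 0.2852) / 0.54086 ≈ 0.4727

PN ≈ 0.473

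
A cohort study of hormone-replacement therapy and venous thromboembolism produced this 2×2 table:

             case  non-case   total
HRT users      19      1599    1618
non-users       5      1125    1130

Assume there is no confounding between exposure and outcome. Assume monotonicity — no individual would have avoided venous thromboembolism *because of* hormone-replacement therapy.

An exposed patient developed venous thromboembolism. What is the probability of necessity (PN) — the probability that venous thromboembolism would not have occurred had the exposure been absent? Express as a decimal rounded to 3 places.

PN ≈ 0.623

p₁ = P(outcome | exposed) = 19/1618 = 0.011743
p₀ = P(outcome | unexposed) = 5/1130 = 0.0044248
Under exogeneity and monotonicity, PN = (p₁ − p₀)/p₁.
PN = (0.011743 − 0.0044248) / 0.011743 ≈ 0.6232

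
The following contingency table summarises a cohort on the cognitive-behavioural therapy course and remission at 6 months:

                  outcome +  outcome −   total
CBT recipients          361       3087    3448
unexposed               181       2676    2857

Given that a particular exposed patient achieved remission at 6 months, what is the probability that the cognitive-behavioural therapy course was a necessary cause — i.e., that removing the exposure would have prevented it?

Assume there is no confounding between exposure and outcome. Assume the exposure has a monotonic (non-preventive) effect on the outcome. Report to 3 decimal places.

p₁ = P(outcome | exposed) = 361/3448 = 0.1047
p₀ = P(outcome | unexposed) = 181/2857 = 0.063353
Under exogeneity and monotonicity, PN = (p₁ − p₀)/p₁.
PN = (0.1047 − 0.063353) / 0.1047 ≈ 0.3949

PN ≈ 0.395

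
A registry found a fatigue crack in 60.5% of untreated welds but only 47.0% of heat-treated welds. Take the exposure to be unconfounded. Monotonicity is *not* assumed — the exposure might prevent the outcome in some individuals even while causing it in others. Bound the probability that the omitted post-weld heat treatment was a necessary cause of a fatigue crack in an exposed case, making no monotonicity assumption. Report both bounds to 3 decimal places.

0.223 ≤ PN ≤ 0.876

p₁ = 0.605, p₀ = 0.47.
Under exogeneity alone the bounds on PN are max{0,(p₁−p₀)/p₁} ≤ PN ≤ min{1,(1−p₀)/p₁}.
  lower = (p₁ − p₀)/p₁ = 0.135 / 0.605 ≈ 0.2231
  upper = min{1, (1 − p₀)/p₁} = 0.53 / 0.605 ≈ 0.8760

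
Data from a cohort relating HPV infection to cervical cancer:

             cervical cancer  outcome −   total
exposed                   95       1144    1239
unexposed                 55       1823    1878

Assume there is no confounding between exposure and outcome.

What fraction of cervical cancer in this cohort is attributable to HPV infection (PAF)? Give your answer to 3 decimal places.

p₁ = P(outcome | exposed) = 95/1239 = 0.076675
p₀ = P(outcome | unexposed) = 55/1878 = 0.029286
Exposure prevalence π = 1239/3117 = 0.3975; overall risk P(Y=1) = 0.048123.
Under exogeneity, PAF = [P(Y=1) − p₀]/P(Y=1).
PAF = (0.048123 − 0.029286) / 0.048123 ≈ 0.3914

PAF ≈ 0.391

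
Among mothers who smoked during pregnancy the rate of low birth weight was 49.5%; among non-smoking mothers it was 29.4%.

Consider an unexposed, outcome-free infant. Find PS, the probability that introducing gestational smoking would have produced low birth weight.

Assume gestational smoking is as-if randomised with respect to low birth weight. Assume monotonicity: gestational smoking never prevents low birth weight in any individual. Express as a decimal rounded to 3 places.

PS ≈ 0.285

p₁ = 0.495, p₀ = 0.294.
Under exogeneity and monotonicity, PS = (p₁ − p₀) / (1 − p₀).
PS = (0.495 − 0.294) / (1 − 0.294) = 0.201 / 0.706 ≈ 0.2847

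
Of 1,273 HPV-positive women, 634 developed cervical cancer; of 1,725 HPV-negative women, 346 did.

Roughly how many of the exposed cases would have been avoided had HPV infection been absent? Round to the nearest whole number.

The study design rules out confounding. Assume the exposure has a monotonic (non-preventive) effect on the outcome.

about 379 cases

p₁ = P(outcome | exposed) = 634/1273 = 0.49804
p₀ = P(outcome | unexposed) = 346/1725 = 0.20058
PN = (p₁ − p₀)/p₁ = (0.49804 − 0.20058) / 0.49804 ≈ 0.59726.
Attributable cases ≈ PN × (exposed cases) = 0.59726 × 634 ≈ 378.66.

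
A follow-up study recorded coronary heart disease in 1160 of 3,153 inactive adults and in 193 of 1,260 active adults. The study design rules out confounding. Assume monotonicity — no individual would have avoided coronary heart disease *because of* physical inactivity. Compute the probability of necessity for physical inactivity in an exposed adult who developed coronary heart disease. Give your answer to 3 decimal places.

p₁ = P(outcome | exposed) = 1160/3153 = 0.3679
p₀ = P(outcome | unexposed) = 193/1260 = 0.15317
Under exogeneity and monotonicity, PN = (p₁ − p₀) / p₁.
PN = (0.3679 − 0.15317) / 0.3679 = 0.21473 / 0.3679 ≈ 0.5837

PN ≈ 0.584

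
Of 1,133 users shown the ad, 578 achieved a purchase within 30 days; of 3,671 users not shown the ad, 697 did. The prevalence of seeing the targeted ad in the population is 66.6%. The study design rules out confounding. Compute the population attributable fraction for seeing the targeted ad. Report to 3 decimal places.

PAF ≈ 0.529

p₁ = P(outcome | exposed) = 578/1133 = 0.51015
p₀ = P(outcome | unexposed) = 697/3671 = 0.18987
Overall risk P(Y=1) = π·p₁ + (1−π)·p₀ = 0.666×0.51015 + 0.334×0.18987 = 0.40318.
Under exogeneity, PAF = [P(Y=1) − p₀] / P(Y=1).
PAF = (0.40318 − 0.18987) / 0.40318 ≈ 0.5291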